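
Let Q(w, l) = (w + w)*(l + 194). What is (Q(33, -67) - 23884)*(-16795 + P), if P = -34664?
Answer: 797717418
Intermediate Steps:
Q(w, l) = 2*w*(194 + l) (Q(w, l) = (2*w)*(194 + l) = 2*w*(194 + l))
(Q(33, -67) - 23884)*(-16795 + P) = (2*33*(194 - 67) - 23884)*(-16795 - 34664) = (2*33*127 - 23884)*(-51459) = (8382 - 23884)*(-51459) = -15502*(-51459) = 797717418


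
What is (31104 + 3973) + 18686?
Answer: 53763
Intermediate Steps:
(31104 + 3973) + 18686 = 35077 + 18686 = 53763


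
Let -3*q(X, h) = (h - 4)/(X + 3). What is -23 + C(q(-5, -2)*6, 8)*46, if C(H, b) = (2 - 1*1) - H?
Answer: 299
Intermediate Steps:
q(X, h) = -(-4 + h)/(3*(3 + X)) (q(X, h) = -(h - 4)/(3*(X + 3)) = -(-4 + h)/(3*(3 + X)))
C(H, b) = 1 - H (C(H, b) = (2 - 1) - H = 1 - H)
-23 + C(q(-5, -2)*6, 8)*46 = -23 + (1 - (4 - 1*(-2))/(3*(3 - 5))*6)*46 = -23 + (1 - (1/3)*(4 + 2)/(-2)*6)*46 = -23 + (1 - (1/3)*(-1/2)*6*6)*46 = -23 + (1 - (-1)*6)*46 = -23 + (1 - 1*(-6))*46 = -23 + (1 + 6)*46 = -23 + 7*46 = -23 + 322 = 299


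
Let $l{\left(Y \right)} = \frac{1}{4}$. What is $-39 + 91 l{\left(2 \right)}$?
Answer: $- \frac{65}{4} \approx -16.25$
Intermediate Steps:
$l{\left(Y \right)} = \frac{1}{4}$
$-39 + 91 l{\left(2 \right)} = -39 + 91 \cdot \frac{1}{4} = -39 + \frac{91}{4} = - \frac{65}{4}$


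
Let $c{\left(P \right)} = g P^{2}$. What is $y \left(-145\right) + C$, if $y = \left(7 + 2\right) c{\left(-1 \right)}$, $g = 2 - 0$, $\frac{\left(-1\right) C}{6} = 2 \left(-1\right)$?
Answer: $-2598$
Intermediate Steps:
$C = 12$ ($C = - 6 \cdot 2 \left(-1\right) = \left(-6\right) \left(-2\right) = 12$)
$g = 2$ ($g = 2 + 0 = 2$)
$c{\left(P \right)} = 2 P^{2}$
$y = 18$ ($y = \left(7 + 2\right) 2 \left(-1\right)^{2} = 9 \cdot 2 \cdot 1 = 9 \cdot 2 = 18$)
$y \left(-145\right) + C = 18 \left(-145\right) + 12 = -2610 + 12 = -2598$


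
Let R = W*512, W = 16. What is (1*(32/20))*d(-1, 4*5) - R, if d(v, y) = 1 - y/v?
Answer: -40792/5 ≈ -8158.4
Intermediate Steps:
d(v, y) = 1 - y/v
R = 8192 (R = 16*512 = 8192)
(1*(32/20))*d(-1, 4*5) - R = (1*(32/20))*((-1 - 4*5)/(-1)) - 1*8192 = (1*(32*(1/20)))*(-(-1 - 1*20)) - 8192 = (1*(8/5))*(-(-1 - 20)) - 8192 = 8*(-1*(-21))/5 - 8192 = (8/5)*21 - 8192 = 168/5 - 8192 = -40792/5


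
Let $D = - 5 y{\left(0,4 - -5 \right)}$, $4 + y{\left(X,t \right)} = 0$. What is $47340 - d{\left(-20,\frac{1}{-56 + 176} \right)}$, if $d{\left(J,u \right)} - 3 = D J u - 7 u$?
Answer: $\frac{5680847}{120} \approx 47340.0$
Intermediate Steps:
$y{\left(X,t \right)} = -4$ ($y{\left(X,t \right)} = -4 + 0 = -4$)
$D = 20$ ($D = \left(-5\right) \left(-4\right) = 20$)
$d{\left(J,u \right)} = 3 - 7 u + 20 J u$ ($d{\left(J,u \right)} = 3 + \left(20 J u - 7 u\right) = 3 + \left(- 7 u + 20 J u\right) = 3 - 7 u + 20 J u$)
$47340 - d{\left(-20,\frac{1}{-56 + 176} \right)} = 47340 - \left(3 - \frac{7}{-56 + 176} + 20 \left(-20\right) \frac{1}{-56 + 176}\right) = 47340 - \left(3 - \frac{7}{120} + 20 \left(-20\right) \frac{1}{120}\right) = 47340 - \left(3 - \frac{7}{120} - \frac{10}{3}\right) = 47340 - - \frac{47}{120} = 47340 + \frac{47}{120} = \frac{5680847}{120}$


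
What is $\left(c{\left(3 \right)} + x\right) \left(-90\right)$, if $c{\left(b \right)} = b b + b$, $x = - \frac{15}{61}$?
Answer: $- \frac{64530}{61} \approx -1057.9$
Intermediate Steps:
$x = - \frac{15}{61}$ ($x = \left(-15\right) \frac{1}{61} = - \frac{15}{61} \approx -0.2459$)
$c{\left(b \right)} = b + b^{2}$ ($c{\left(b \right)} = b^{2} + b = b + b^{2}$)
$\left(c{\left(3 \right)} + x\right) \left(-90\right) = \left(3 \left(1 + 3\right) - \frac{15}{61}\right) \left(-90\right) = \left(3 \cdot 4 - \frac{15}{61}\right) \left(-90\right) = \left(12 - \frac{15}{61}\right) \left(-90\right) = \frac{717}{61} \left(-90\right) = - \frac{64530}{61}$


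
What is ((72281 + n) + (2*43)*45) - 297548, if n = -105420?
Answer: -326817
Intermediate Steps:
((72281 + n) + (2*43)*45) - 297548 = ((72281 - 105420) + (2*43)*45) - 297548 = (-33139 + 86*45) - 297548 = (-33139 + 3870) - 297548 = -29269 - 297548 = -326817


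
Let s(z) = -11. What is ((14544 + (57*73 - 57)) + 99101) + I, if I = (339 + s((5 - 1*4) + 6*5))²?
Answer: 225333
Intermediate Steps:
I = 107584 (I = (339 - 11)² = 328² = 107584)
((14544 + (57*73 - 57)) + 99101) + I = ((14544 + (57*73 - 57)) + 99101) + 107584 = ((14544 + (4161 - 57)) + 99101) + 107584 = ((14544 + 4104) + 99101) + 107584 = (18648 + 99101) + 107584 = 117749 + 107584 = 225333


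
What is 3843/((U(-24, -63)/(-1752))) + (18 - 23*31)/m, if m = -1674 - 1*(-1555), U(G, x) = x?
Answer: 12718463/119 ≈ 1.0688e+5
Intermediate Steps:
m = -119 (m = -1674 + 1555 = -119)
3843/((U(-24, -63)/(-1752))) + (18 - 23*31)/m = 3843/((-63/(-1752))) + (18 - 23*31)/(-119) = 3843/((-63*(-1/1752))) + (18 - 713)*(-1/119) = 3843/(21/584) - 695*(-1/119) = 3843*(584/21) + 695/119 = 106872 + 695/119 = 12718463/119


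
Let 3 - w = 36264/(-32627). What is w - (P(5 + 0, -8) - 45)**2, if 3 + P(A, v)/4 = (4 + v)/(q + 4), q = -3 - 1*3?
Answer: -78203282/32627 ≈ -2396.9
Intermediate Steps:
q = -6 (q = -3 - 3 = -6)
P(A, v) = -20 - 2*v (P(A, v) = -12 + 4*((4 + v)/(-6 + 4)) = -12 + 4*((4 + v)/(-2)) = -12 + 4*((4 + v)*(-1/2)) = -12 + 4*(-2 - v/2) = -12 + (-8 - 2*v) = -20 - 2*v)
w = 134145/32627 (w = 3 - 36264/(-32627) = 3 - 36264*(-1)/32627 = 3 - 1*(-36264/32627) = 3 + 36264/32627 = 134145/32627 ≈ 4.1115)
w - (P(5 + 0, -8) - 45)**2 = 134145/32627 - ((-20 - 2*(-8)) - 45)**2 = 134145/32627 - ((-20 + 16) - 45)**2 = 134145/32627 - (-4 - 45)**2 = 134145/32627 - 1*(-49)**2 = 134145/32627 - 1*2401 = 134145/32627 - 2401 = -78203282/32627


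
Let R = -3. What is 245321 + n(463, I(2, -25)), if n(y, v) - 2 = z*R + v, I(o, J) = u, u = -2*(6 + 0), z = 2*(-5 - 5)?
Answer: 245371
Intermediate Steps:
z = -20 (z = 2*(-10) = -20)
u = -12 (u = -2*6 = -12)
I(o, J) = -12
n(y, v) = 62 + v (n(y, v) = 2 + (-20*(-3) + v) = 2 + (60 + v) = 62 + v)
245321 + n(463, I(2, -25)) = 245321 + (62 - 12) = 245321 + 50 = 245371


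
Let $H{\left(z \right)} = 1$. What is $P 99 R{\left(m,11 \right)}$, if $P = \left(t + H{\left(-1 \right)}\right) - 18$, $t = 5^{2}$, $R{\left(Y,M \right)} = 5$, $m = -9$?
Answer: $3960$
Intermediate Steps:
$t = 25$
$P = 8$ ($P = \left(25 + 1\right) - 18 = 26 - 18 = 8$)
$P 99 R{\left(m,11 \right)} = 8 \cdot 99 \cdot 5 = 792 \cdot 5 = 3960$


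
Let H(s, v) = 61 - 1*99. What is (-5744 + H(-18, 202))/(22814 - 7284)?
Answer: -2891/7765 ≈ -0.37231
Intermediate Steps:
H(s, v) = -38 (H(s, v) = 61 - 99 = -38)
(-5744 + H(-18, 202))/(22814 - 7284) = (-5744 - 38)/(22814 - 7284) = -5782/15530 = -5782*1/15530 = -2891/7765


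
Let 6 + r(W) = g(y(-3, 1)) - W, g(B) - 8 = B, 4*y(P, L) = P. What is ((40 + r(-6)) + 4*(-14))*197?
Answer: -6895/4 ≈ -1723.8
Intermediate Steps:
y(P, L) = P/4
g(B) = 8 + B
r(W) = 5/4 - W (r(W) = -6 + ((8 + (1/4)*(-3)) - W) = -6 + ((8 - 3/4) - W) = -6 + (29/4 - W) = 5/4 - W)
((40 + r(-6)) + 4*(-14))*197 = ((40 + (5/4 - 1*(-6))) + 4*(-14))*197 = ((40 + (5/4 + 6)) - 56)*197 = ((40 + 29/4) - 56)*197 = (189/4 - 56)*197 = -35/4*197 = -6895/4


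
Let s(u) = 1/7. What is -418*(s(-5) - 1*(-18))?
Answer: -53086/7 ≈ -7583.7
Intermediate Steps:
s(u) = ⅐
-418*(s(-5) - 1*(-18)) = -418*(⅐ - 1*(-18)) = -418*(⅐ + 18) = -418*127/7 = -53086/7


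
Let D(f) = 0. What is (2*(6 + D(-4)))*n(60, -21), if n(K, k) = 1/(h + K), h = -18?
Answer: 2/7 ≈ 0.28571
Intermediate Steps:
n(K, k) = 1/(-18 + K)
(2*(6 + D(-4)))*n(60, -21) = (2*(6 + 0))/(-18 + 60) = (2*6)/42 = 12*(1/42) = 2/7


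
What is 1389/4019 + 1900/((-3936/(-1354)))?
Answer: 1293093313/1977348 ≈ 653.95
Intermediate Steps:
1389/4019 + 1900/((-3936/(-1354))) = 1389*(1/4019) + 1900/((-3936*(-1/1354))) = 1389/4019 + 1900/(1968/677) = 1389/4019 + 1900*(677/1968) = 1389/4019 + 321575/492 = 1293093313/1977348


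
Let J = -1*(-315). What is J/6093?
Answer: 35/677 ≈ 0.051699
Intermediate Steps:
J = 315
J/6093 = 315/6093 = 315*(1/6093) = 35/677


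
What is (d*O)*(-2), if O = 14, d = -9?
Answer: 252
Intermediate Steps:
(d*O)*(-2) = -9*14*(-2) = -126*(-2) = 252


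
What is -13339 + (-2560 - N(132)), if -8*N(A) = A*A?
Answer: -13721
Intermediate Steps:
N(A) = -A**2/8 (N(A) = -A*A/8 = -A**2/8)
-13339 + (-2560 - N(132)) = -13339 + (-2560 - (-1)*132**2/8) = -13339 + (-2560 - (-1)*17424/8) = -13339 + (-2560 - 1*(-2178)) = -13339 + (-2560 + 2178) = -13339 - 382 = -13721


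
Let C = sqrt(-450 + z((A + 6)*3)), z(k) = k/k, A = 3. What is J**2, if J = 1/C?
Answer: -1/449 ≈ -0.0022272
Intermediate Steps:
z(k) = 1
C = I*sqrt(449) (C = sqrt(-450 + 1) = sqrt(-449) = I*sqrt(449) ≈ 21.19*I)
J = -I*sqrt(449)/449 (J = 1/(I*sqrt(449)) = -I*sqrt(449)/449 ≈ -0.047193*I)
J**2 = (-I*sqrt(449)/449)**2 = -1/449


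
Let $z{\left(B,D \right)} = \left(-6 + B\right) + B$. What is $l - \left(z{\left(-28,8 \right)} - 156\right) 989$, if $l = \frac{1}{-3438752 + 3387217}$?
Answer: $\frac{11111049069}{51535} \approx 2.156 \cdot 10^{5}$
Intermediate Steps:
$z{\left(B,D \right)} = -6 + 2 B$
$l = - \frac{1}{51535}$ ($l = \frac{1}{-51535} = - \frac{1}{51535} \approx -1.9404 \cdot 10^{-5}$)
$l - \left(z{\left(-28,8 \right)} - 156\right) 989 = - \frac{1}{51535} - \left(\left(-6 + 2 \left(-28\right)\right) - 156\right) 989 = - \frac{1}{51535} - \left(\left(-6 - 56\right) - 156\right) 989 = - \frac{1}{51535} - \left(-62 - 156\right) 989 = - \frac{1}{51535} - \left(-218\right) 989 = - \frac{1}{51535} - -215602 = - \frac{1}{51535} + 215602 = \frac{11111049069}{51535}$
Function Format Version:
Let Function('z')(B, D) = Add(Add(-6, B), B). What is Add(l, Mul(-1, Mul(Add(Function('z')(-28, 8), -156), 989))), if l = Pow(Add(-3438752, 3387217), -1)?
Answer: Rational(11111049069, 51535) ≈ 2.1560e+5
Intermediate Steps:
Function('z')(B, D) = Add(-6, Mul(2, B))
l = Rational(-1, 51535) (l = Pow(-51535, -1) = Rational(-1, 51535) ≈ -1.9404e-5)
Add(l, Mul(-1, Mul(Add(Function('z')(-28, 8), -156), 989))) = Add(Rational(-1, 51535), Mul(-1, Mul(Add(Add(-6, Mul(2, -28)), -156), 989))) = Add(Rational(-1, 51535), Mul(-1, Mul(Add(Add(-6, -56), -156), 989))) = Add(Rational(-1, 51535), Mul(-1, Mul(Add(-62, -156), 989))) = Add(Rational(-1, 51535), Mul(-1, Mul(-218, 989))) = Add(Rational(-1, 51535), Mul(-1, -215602)) = Add(Rational(-1, 51535), 215602) = Rational(11111049069, 51535)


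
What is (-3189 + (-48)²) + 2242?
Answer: 1357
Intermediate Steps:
(-3189 + (-48)²) + 2242 = (-3189 + 2304) + 2242 = -885 + 2242 = 1357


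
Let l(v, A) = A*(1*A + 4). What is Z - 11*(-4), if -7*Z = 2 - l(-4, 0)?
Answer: 306/7 ≈ 43.714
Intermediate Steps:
l(v, A) = A*(4 + A) (l(v, A) = A*(A + 4) = A*(4 + A))
Z = -2/7 (Z = -(2 - 0*(4 + 0))/7 = -(2 - 0*4)/7 = -(2 - 1*0)/7 = -(2 + 0)/7 = -⅐*2 = -2/7 ≈ -0.28571)
Z - 11*(-4) = -2/7 - 11*(-4) = -2/7 + 44 = 306/7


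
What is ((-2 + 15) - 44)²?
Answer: 961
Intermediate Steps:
((-2 + 15) - 44)² = (13 - 44)² = (-31)² = 961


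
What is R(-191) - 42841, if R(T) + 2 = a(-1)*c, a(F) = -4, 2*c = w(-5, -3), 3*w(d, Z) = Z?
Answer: -42841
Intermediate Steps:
w(d, Z) = Z/3
c = -½ (c = ((⅓)*(-3))/2 = (½)*(-1) = -½ ≈ -0.50000)
R(T) = 0 (R(T) = -2 - 4*(-½) = -2 + 2 = 0)
R(-191) - 42841 = 0 - 42841 = -42841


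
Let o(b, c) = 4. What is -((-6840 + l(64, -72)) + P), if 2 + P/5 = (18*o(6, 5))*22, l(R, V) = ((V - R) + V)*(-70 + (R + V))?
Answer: -17294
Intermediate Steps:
l(R, V) = (-R + 2*V)*(-70 + R + V)
P = 7910 (P = -10 + 5*((18*4)*22) = -10 + 5*(72*22) = -10 + 5*1584 = -10 + 7920 = 7910)
-((-6840 + l(64, -72)) + P) = -((-6840 + (-1*64**2 - 140*(-72) + 2*(-72)**2 + 70*64 + 64*(-72))) + 7910) = -((-6840 + (-1*4096 + 10080 + 2*5184 + 4480 - 4608)) + 7910) = -((-6840 + (-4096 + 10080 + 10368 + 4480 - 4608)) + 7910) = -((-6840 + 16224) + 7910) = -(9384 + 7910) = -1*17294 = -17294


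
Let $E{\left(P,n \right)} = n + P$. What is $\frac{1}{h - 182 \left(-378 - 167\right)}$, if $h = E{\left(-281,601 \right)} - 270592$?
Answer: $- \frac{1}{171082} \approx -5.8451 \cdot 10^{-6}$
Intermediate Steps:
$E{\left(P,n \right)} = P + n$
$h = -270272$ ($h = \left(-281 + 601\right) - 270592 = 320 - 270592 = -270272$)
$\frac{1}{h - 182 \left(-378 - 167\right)} = \frac{1}{-270272 - 182 \left(-378 - 167\right)} = \frac{1}{-270272 - -99190} = \frac{1}{-270272 + 99190} = \frac{1}{-171082} = - \frac{1}{171082}$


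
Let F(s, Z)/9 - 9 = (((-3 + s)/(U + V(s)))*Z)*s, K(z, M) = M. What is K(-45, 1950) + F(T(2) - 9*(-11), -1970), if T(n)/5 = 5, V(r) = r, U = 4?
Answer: -33220119/16 ≈ -2.0763e+6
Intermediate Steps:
T(n) = 25 (T(n) = 5*5 = 25)
F(s, Z) = 81 + 9*Z*s*(-3 + s)/(4 + s) (F(s, Z) = 81 + 9*((((-3 + s)/(4 + s))*Z)*s) = 81 + 9*((Z*(-3 + s)/(4 + s))*s) = 81 + 9*(Z*s*(-3 + s)/(4 + s)) = 81 + 9*Z*s*(-3 + s)/(4 + s))
K(-45, 1950) + F(T(2) - 9*(-11), -1970) = 1950 + 9*(36 + 9*(25 - 9*(-11)) - 1970*(25 - 9*(-11))² - 3*(-1970)*(25 - 9*(-11)))/(4 + (25 - 9*(-11))) = 1950 + 9*(36 + 9*(25 + 99) - 1970*(25 + 99)² - 3*(-1970)*(25 + 99))/(4 + (25 + 99)) = 1950 + 9*(36 + 9*124 - 1970*124² - 3*(-1970)*124)/(4 + 124) = 1950 + 9*(36 + 1116 - 1970*15376 + 732840)/128 = 1950 + 9*(1/128)*(36 + 1116 - 30290720 + 732840) = 1950 + 9*(1/128)*(-29556728) = 1950 - 33251319/16 = -33220119/16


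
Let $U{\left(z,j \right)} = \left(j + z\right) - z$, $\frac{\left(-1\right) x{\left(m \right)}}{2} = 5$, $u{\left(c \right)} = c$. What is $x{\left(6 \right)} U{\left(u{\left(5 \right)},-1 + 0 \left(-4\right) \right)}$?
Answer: $10$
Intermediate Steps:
$x{\left(m \right)} = -10$ ($x{\left(m \right)} = \left(-2\right) 5 = -10$)
$U{\left(z,j \right)} = j$
$x{\left(6 \right)} U{\left(u{\left(5 \right)},-1 + 0 \left(-4\right) \right)} = - 10 \left(-1 + 0 \left(-4\right)\right) = - 10 \left(-1 + 0\right) = \left(-10\right) \left(-1\right) = 10$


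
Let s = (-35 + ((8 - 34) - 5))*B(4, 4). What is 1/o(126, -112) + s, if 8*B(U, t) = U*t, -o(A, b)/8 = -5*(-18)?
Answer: -95041/720 ≈ -132.00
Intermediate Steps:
o(A, b) = -720 (o(A, b) = -(-40)*(-18) = -8*90 = -720)
B(U, t) = U*t/8 (B(U, t) = (U*t)/8 = U*t/8)
s = -132 (s = (-35 + ((8 - 34) - 5))*((1/8)*4*4) = (-35 + (-26 - 5))*2 = (-35 - 31)*2 = -66*2 = -132)
1/o(126, -112) + s = 1/(-720) - 132 = -1/720 - 132 = -95041/720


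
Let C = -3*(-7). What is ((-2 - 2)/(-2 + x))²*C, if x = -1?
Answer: 112/3 ≈ 37.333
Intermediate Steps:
C = 21
((-2 - 2)/(-2 + x))²*C = ((-2 - 2)/(-2 - 1))²*21 = (-4/(-3))²*21 = (-4*(-⅓))²*21 = (4/3)²*21 = (16/9)*21 = 112/3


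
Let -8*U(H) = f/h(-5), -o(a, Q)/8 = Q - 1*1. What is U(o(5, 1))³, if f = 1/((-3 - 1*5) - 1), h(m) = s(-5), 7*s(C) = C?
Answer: -343/46656000 ≈ -7.3517e-6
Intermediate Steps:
s(C) = C/7
h(m) = -5/7 (h(m) = (⅐)*(-5) = -5/7)
o(a, Q) = 8 - 8*Q (o(a, Q) = -8*(Q - 1*1) = -8*(Q - 1) = -8*(-1 + Q) = 8 - 8*Q)
f = -⅑ (f = 1/((-3 - 5) - 1) = 1/(-8 - 1) = 1/(-9) = -⅑ ≈ -0.11111)
U(H) = -7/360 (U(H) = -(-1)/(72*(-5/7)) = -(-1)*(-7)/(72*5) = -⅛*7/45 = -7/360)
U(o(5, 1))³ = (-7/360)³ = -343/46656000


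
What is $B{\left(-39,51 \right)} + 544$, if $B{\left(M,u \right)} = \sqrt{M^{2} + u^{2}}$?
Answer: $544 + 3 \sqrt{458} \approx 608.2$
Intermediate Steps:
$B{\left(-39,51 \right)} + 544 = \sqrt{\left(-39\right)^{2} + 51^{2}} + 544 = \sqrt{1521 + 2601} + 544 = \sqrt{4122} + 544 = 3 \sqrt{458} + 544 = 544 + 3 \sqrt{458}$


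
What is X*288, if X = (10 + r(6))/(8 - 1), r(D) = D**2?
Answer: 13248/7 ≈ 1892.6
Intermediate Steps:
X = 46/7 (X = (10 + 6**2)/(8 - 1) = (10 + 36)/7 = 46*(1/7) = 46/7 ≈ 6.5714)
X*288 = (46/7)*288 = 13248/7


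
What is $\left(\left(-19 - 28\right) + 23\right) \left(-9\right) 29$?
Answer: $6264$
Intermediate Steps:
$\left(\left(-19 - 28\right) + 23\right) \left(-9\right) 29 = \left(-47 + 23\right) \left(-9\right) 29 = \left(-24\right) \left(-9\right) 29 = 216 \cdot 29 = 6264$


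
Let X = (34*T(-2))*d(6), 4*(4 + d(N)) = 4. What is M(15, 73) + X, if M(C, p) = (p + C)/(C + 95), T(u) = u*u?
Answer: -2036/5 ≈ -407.20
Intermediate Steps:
T(u) = u²
d(N) = -3 (d(N) = -4 + (¼)*4 = -4 + 1 = -3)
M(C, p) = (C + p)/(95 + C)
X = -408 (X = (34*(-2)²)*(-3) = (34*4)*(-3) = 136*(-3) = -408)
M(15, 73) + X = (15 + 73)/(95 + 15) - 408 = 88/110 - 408 = (1/110)*88 - 408 = ⅘ - 408 = -2036/5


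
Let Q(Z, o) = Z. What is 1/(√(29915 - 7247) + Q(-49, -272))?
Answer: 49/20267 + 2*√5667/20267 ≈ 0.0098465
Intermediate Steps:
1/(√(29915 - 7247) + Q(-49, -272)) = 1/(√(29915 - 7247) - 49) = 1/(√22668 - 49) = 1/(2*√5667 - 49) = 1/(-49 + 2*√5667)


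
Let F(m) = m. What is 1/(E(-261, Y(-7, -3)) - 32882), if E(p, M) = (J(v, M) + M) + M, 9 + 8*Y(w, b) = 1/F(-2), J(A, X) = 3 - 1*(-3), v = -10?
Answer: -8/263027 ≈ -3.0415e-5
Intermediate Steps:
J(A, X) = 6 (J(A, X) = 3 + 3 = 6)
Y(w, b) = -19/16 (Y(w, b) = -9/8 + (1/8)/(-2) = -9/8 + (1/8)*(-1/2) = -9/8 - 1/16 = -19/16)
E(p, M) = 6 + 2*M (E(p, M) = (6 + M) + M = 6 + 2*M)
1/(E(-261, Y(-7, -3)) - 32882) = 1/((6 + 2*(-19/16)) - 32882) = 1/((6 - 19/8) - 32882) = 1/(29/8 - 32882) = 1/(-263027/8) = -8/263027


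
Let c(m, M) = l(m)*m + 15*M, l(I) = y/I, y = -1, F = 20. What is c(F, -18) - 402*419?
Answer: -168709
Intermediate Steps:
l(I) = -1/I
c(m, M) = -1 + 15*M (c(m, M) = (-1/m)*m + 15*M = -1 + 15*M)
c(F, -18) - 402*419 = (-1 + 15*(-18)) - 402*419 = (-1 - 270) - 168438 = -271 - 168438 = -168709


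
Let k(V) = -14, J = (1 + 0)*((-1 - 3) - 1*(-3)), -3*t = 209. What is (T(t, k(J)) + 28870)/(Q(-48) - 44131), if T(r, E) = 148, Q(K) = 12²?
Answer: -29018/43987 ≈ -0.65969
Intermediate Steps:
t = -209/3 (t = -⅓*209 = -209/3 ≈ -69.667)
Q(K) = 144
J = -1 (J = 1*(-4 + 3) = 1*(-1) = -1)
(T(t, k(J)) + 28870)/(Q(-48) - 44131) = (148 + 28870)/(144 - 44131) = 29018/(-43987) = 29018*(-1/43987) = -29018/43987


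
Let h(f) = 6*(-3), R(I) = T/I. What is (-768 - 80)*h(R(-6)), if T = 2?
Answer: 15264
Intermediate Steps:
R(I) = 2/I
h(f) = -18
(-768 - 80)*h(R(-6)) = (-768 - 80)*(-18) = -848*(-18) = 15264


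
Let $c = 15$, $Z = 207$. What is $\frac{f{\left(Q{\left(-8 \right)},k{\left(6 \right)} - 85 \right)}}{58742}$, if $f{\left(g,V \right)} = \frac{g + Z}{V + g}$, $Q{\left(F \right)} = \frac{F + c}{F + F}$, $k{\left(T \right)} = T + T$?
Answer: $- \frac{661}{13804370} \approx -4.7883 \cdot 10^{-5}$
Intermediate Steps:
$k{\left(T \right)} = 2 T$
$Q{\left(F \right)} = \frac{15 + F}{2 F}$ ($Q{\left(F \right)} = \frac{F + 15}{F + F} = \frac{15 + F}{2 F}$)
$f{\left(g,V \right)} = \frac{207 + g}{V + g}$ ($f{\left(g,V \right)} = \frac{g + 207}{V + g} = \frac{207 + g}{V + g}$)
$\frac{f{\left(Q{\left(-8 \right)},k{\left(6 \right)} - 85 \right)}}{58742} = \frac{\frac{1}{\left(2 \cdot 6 - 85\right) + \frac{15 - 8}{2 \left(-8\right)}} \left(207 + \frac{15 - 8}{2 \left(-8\right)}\right)}{58742} = \frac{207 + \frac{1}{2} \left(- \frac{1}{8}\right) 7}{\left(12 - 85\right) + \frac{1}{2} \left(- \frac{1}{8}\right) 7} \cdot \frac{1}{58742} = \frac{207 - \frac{7}{16}}{-73 - \frac{7}{16}} \cdot \frac{1}{58742} = \frac{1}{- \frac{1175}{16}} \cdot \frac{3305}{16} \cdot \frac{1}{58742} = \left(- \frac{16}{1175}\right) \frac{3305}{16} \cdot \frac{1}{58742} = \left(- \frac{661}{235}\right) \frac{1}{58742} = - \frac{661}{13804370}$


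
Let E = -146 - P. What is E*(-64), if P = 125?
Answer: 17344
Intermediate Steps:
E = -271 (E = -146 - 1*125 = -146 - 125 = -271)
E*(-64) = -271*(-64) = 17344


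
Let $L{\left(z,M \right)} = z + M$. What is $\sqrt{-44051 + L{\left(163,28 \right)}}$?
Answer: $2 i \sqrt{10965} \approx 209.43 i$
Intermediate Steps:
$L{\left(z,M \right)} = M + z$
$\sqrt{-44051 + L{\left(163,28 \right)}} = \sqrt{-44051 + \left(28 + 163\right)} = \sqrt{-44051 + 191} = \sqrt{-43860} = 2 i \sqrt{10965}$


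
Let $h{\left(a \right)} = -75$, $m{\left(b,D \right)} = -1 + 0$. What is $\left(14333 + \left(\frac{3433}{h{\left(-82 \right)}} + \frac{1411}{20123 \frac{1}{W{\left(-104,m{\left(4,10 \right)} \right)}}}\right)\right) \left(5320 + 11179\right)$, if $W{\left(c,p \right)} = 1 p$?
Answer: $\frac{355760245842659}{1509225} \approx 2.3572 \cdot 10^{8}$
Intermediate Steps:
$m{\left(b,D \right)} = -1$
$W{\left(c,p \right)} = p$
$\left(14333 + \left(\frac{3433}{h{\left(-82 \right)}} + \frac{1411}{20123 \frac{1}{W{\left(-104,m{\left(4,10 \right)} \right)}}}\right)\right) \left(5320 + 11179\right) = \left(14333 + \left(\frac{3433}{-75} + \frac{1411}{20123 \frac{1}{-1}}\right)\right) \left(5320 + 11179\right) = \left(14333 + \left(3433 \left(- \frac{1}{75}\right) + \frac{1411}{20123 \left(-1\right)}\right)\right) 16499 = \left(14333 - \left(\frac{3433}{75} - \frac{1411}{-20123}\right)\right) 16499 = \left(14333 + \left(- \frac{3433}{75} + 1411 \left(- \frac{1}{20123}\right)\right)\right) 16499 = \left(14333 - \frac{69188084}{1509225}\right) 16499 = \frac{21562533841}{1509225} \cdot 16499 = \frac{355760245842659}{1509225}$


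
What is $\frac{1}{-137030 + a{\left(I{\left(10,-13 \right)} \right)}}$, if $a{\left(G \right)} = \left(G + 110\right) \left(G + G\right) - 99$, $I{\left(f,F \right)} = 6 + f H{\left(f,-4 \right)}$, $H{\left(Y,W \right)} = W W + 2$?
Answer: $- \frac{1}{27017} \approx -3.7014 \cdot 10^{-5}$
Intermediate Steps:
$H{\left(Y,W \right)} = 2 + W^{2}$ ($H{\left(Y,W \right)} = W^{2} + 2 = 2 + W^{2}$)
$I{\left(f,F \right)} = 6 + 18 f$ ($I{\left(f,F \right)} = 6 + f \left(2 + \left(-4\right)^{2}\right) = 6 + f \left(2 + 16\right) = 6 + f 18 = 6 + 18 f$)
$a{\left(G \right)} = -99 + 2 G \left(110 + G\right)$ ($a{\left(G \right)} = \left(110 + G\right) 2 G - 99 = 2 G \left(110 + G\right) - 99 = -99 + 2 G \left(110 + G\right)$)
$\frac{1}{-137030 + a{\left(I{\left(10,-13 \right)} \right)}} = \frac{1}{-137030 + \left(-99 + 2 \left(6 + 18 \cdot 10\right)^{2} + 220 \left(6 + 18 \cdot 10\right)\right)} = \frac{1}{-137030 + \left(-99 + 2 \left(6 + 180\right)^{2} + 220 \left(6 + 180\right)\right)} = \frac{1}{-137030 + \left(-99 + 2 \cdot 186^{2} + 220 \cdot 186\right)} = \frac{1}{-137030 + \left(-99 + 2 \cdot 34596 + 40920\right)} = \frac{1}{-137030 + \left(-99 + 69192 + 40920\right)} = \frac{1}{-137030 + 110013} = \frac{1}{-27017} = - \frac{1}{27017}$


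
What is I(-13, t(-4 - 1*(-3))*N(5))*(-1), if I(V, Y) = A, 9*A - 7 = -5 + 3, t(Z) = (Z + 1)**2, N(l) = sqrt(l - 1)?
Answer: -5/9 ≈ -0.55556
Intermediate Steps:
N(l) = sqrt(-1 + l)
t(Z) = (1 + Z)**2
A = 5/9 (A = 7/9 + (-5 + 3)/9 = 7/9 + (1/9)*(-2) = 7/9 - 2/9 = 5/9 ≈ 0.55556)
I(V, Y) = 5/9
I(-13, t(-4 - 1*(-3))*N(5))*(-1) = (5/9)*(-1) = -5/9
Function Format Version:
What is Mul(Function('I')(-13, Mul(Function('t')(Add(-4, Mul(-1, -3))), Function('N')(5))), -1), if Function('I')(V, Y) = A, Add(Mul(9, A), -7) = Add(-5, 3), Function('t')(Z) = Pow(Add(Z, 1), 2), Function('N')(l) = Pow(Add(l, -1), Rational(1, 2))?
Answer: Rational(-5, 9) ≈ -0.55556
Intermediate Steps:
Function('N')(l) = Pow(Add(-1, l), Rational(1, 2))
Function('t')(Z) = Pow(Add(1, Z), 2)
A = Rational(5, 9) (A = Add(Rational(7, 9), Mul(Rational(1, 9), Add(-5, 3))) = Add(Rational(7, 9), Mul(Rational(1, 9), -2)) = Add(Rational(7, 9), Rational(-2, 9)) = Rational(5, 9) ≈ 0.55556)
Function('I')(V, Y) = Rational(5, 9)
Mul(Function('I')(-13, Mul(Function('t')(Add(-4, Mul(-1, -3))), Function('N')(5))), -1) = Mul(Rational(5, 9), -1) = Rational(-5, 9)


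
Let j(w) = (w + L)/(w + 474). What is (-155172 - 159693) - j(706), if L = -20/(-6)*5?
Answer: -278656067/885 ≈ -3.1487e+5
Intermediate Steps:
L = 50/3 (L = -20*(-1)/6*5 = -4*(-⅚)*5 = (10/3)*5 = 50/3 ≈ 16.667)
j(w) = (50/3 + w)/(474 + w) (j(w) = (w + 50/3)/(w + 474) = (50/3 + w)/(474 + w))
(-155172 - 159693) - j(706) = (-155172 - 159693) - (50/3 + 706)/(474 + 706) = -314865 - 2168/(1180*3) = -314865 - 1*542/885 = -314865 - 542/885 = -278656067/885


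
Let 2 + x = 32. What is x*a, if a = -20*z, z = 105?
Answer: -63000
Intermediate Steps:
x = 30 (x = -2 + 32 = 30)
a = -2100 (a = -20*105 = -2100)
x*a = 30*(-2100) = -63000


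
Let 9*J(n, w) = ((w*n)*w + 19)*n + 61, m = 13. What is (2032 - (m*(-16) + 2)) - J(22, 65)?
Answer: -675079/3 ≈ -2.2503e+5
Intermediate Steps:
J(n, w) = 61/9 + n*(19 + n*w²)/9 (J(n, w) = (((w*n)*w + 19)*n + 61)/9 = (((n*w)*w + 19)*n + 61)/9 = ((n*w² + 19)*n + 61)/9 = ((19 + n*w²)*n + 61)/9 = (n*(19 + n*w²) + 61)/9 = (61 + n*(19 + n*w²))/9 = 61/9 + n*(19 + n*w²)/9)
(2032 - (m*(-16) + 2)) - J(22, 65) = (2032 - (13*(-16) + 2)) - (61/9 + (19/9)*22 + (⅑)*22²*65²) = (2032 - (-208 + 2)) - (61/9 + 418/9 + (⅑)*484*4225) = (2032 - 1*(-206)) - (61/9 + 418/9 + 2044900/9) = (2032 + 206) - 1*681793/3 = 2238 - 681793/3 = -675079/3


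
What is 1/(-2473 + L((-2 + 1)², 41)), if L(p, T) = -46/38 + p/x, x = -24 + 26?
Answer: -38/94001 ≈ -0.00040425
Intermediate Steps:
x = 2
L(p, T) = -23/19 + p/2 (L(p, T) = -46/38 + p/2 = -46*1/38 + p*(½) = -23/19 + p/2)
1/(-2473 + L((-2 + 1)², 41)) = 1/(-2473 + (-23/19 + (-2 + 1)²/2)) = 1/(-2473 + (-23/19 + (½)*(-1)²)) = 1/(-2473 + (-23/19 + (½)*1)) = 1/(-2473 + (-23/19 + ½)) = 1/(-2473 - 27/38) = 1/(-94001/38) = -38/94001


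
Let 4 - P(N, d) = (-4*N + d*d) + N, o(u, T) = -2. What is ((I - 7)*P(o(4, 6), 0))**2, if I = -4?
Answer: 484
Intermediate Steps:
P(N, d) = 4 - d**2 + 3*N (P(N, d) = 4 - ((-4*N + d*d) + N) = 4 - ((-4*N + d**2) + N) = 4 - ((d**2 - 4*N) + N) = 4 - (d**2 - 3*N) = 4 + (-d**2 + 3*N) = 4 - d**2 + 3*N)
((I - 7)*P(o(4, 6), 0))**2 = ((-4 - 7)*(4 - 1*0**2 + 3*(-2)))**2 = (-11*(4 - 1*0 - 6))**2 = (-11*(4 + 0 - 6))**2 = (-11*(-2))**2 = 22**2 = 484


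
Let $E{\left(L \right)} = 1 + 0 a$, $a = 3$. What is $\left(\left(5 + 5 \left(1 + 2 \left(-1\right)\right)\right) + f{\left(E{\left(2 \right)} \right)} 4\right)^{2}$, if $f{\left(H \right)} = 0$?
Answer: $0$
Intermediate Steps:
$E{\left(L \right)} = 1$ ($E{\left(L \right)} = 1 + 0 \cdot 3 = 1 + 0 = 1$)
$\left(\left(5 + 5 \left(1 + 2 \left(-1\right)\right)\right) + f{\left(E{\left(2 \right)} \right)} 4\right)^{2} = \left(\left(5 + 5 \left(1 + 2 \left(-1\right)\right)\right) + 0 \cdot 4\right)^{2} = \left(\left(5 + 5 \left(1 - 2\right)\right) + 0\right)^{2} = \left(\left(5 + 5 \left(-1\right)\right) + 0\right)^{2} = \left(\left(5 - 5\right) + 0\right)^{2} = \left(0 + 0\right)^{2} = 0^{2} = 0$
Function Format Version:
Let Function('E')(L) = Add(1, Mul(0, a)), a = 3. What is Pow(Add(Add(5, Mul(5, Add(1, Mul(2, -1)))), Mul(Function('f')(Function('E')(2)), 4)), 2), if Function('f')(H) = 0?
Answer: 0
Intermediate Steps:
Function('E')(L) = 1 (Function('E')(L) = Add(1, Mul(0, 3)) = Add(1, 0) = 1)
Pow(Add(Add(5, Mul(5, Add(1, Mul(2, -1)))), Mul(Function('f')(Function('E')(2)), 4)), 2) = Pow(Add(Add(5, Mul(5, Add(1, Mul(2, -1)))), Mul(0, 4)), 2) = Pow(Add(Add(5, Mul(5, Add(1, -2))), 0), 2) = Pow(Add(Add(5, Mul(5, -1)), 0), 2) = Pow(Add(Add(5, -5), 0), 2) = Pow(Add(0, 0), 2) = Pow(0, 2) = 0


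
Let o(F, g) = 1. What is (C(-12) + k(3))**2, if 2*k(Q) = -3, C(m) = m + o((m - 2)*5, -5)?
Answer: 625/4 ≈ 156.25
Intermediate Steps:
C(m) = 1 + m (C(m) = m + 1 = 1 + m)
k(Q) = -3/2 (k(Q) = (1/2)*(-3) = -3/2)
(C(-12) + k(3))**2 = ((1 - 12) - 3/2)**2 = (-11 - 3/2)**2 = (-25/2)**2 = 625/4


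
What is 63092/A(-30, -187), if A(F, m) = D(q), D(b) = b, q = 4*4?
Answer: 15773/4 ≈ 3943.3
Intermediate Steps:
q = 16
A(F, m) = 16
63092/A(-30, -187) = 63092/16 = 63092*(1/16) = 15773/4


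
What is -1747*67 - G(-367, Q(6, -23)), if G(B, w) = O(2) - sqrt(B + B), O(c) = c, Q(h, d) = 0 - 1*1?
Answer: -117051 + I*sqrt(734) ≈ -1.1705e+5 + 27.092*I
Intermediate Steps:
Q(h, d) = -1 (Q(h, d) = 0 - 1 = -1)
G(B, w) = 2 - sqrt(2)*sqrt(B) (G(B, w) = 2 - sqrt(B + B) = 2 - sqrt(2*B) = 2 - sqrt(2)*sqrt(B))
-1747*67 - G(-367, Q(6, -23)) = -1747*67 - (2 - sqrt(2)*sqrt(-367)) = -117049 - (2 - sqrt(2)*I*sqrt(367)) = -117049 - (2 - I*sqrt(734)) = -117049 + (-2 + I*sqrt(734)) = -117051 + I*sqrt(734)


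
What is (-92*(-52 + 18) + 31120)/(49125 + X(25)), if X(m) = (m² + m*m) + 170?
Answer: 34248/50545 ≈ 0.67757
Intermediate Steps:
X(m) = 170 + 2*m² (X(m) = (m² + m²) + 170 = 2*m² + 170 = 170 + 2*m²)
(-92*(-52 + 18) + 31120)/(49125 + X(25)) = (-92*(-52 + 18) + 31120)/(49125 + (170 + 2*25²)) = (-92*(-34) + 31120)/(49125 + (170 + 2*625)) = (3128 + 31120)/(49125 + (170 + 1250)) = 34248/(49125 + 1420) = 34248/50545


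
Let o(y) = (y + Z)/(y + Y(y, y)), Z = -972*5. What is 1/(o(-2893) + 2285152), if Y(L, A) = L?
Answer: 5786/13221897225 ≈ 4.3761e-7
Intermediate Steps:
Z = -4860 (Z = -162*30 = -4860)
o(y) = (-4860 + y)/(2*y) (o(y) = (y - 4860)/(y + y) = (-4860 + y)/((2*y)) = (-4860 + y)*(1/(2*y)) = (-4860 + y)/(2*y))
1/(o(-2893) + 2285152) = 1/((½)*(-4860 - 2893)/(-2893) + 2285152) = 1/((½)*(-1/2893)*(-7753) + 2285152) = 1/(7753/5786 + 2285152) = 1/(13221897225/5786) = 5786/13221897225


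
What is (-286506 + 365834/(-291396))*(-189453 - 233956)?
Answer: 2524941147409135/20814 ≈ 1.2131e+11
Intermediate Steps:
(-286506 + 365834/(-291396))*(-189453 - 233956) = (-286506 + 365834*(-1/291396))*(-423409) = (-286506 - 26131/20814)*(-423409) = -5963362015/20814*(-423409) = 2524941147409135/20814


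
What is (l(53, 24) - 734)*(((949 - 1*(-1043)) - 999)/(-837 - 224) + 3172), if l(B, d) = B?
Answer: -2291223819/1061 ≈ -2.1595e+6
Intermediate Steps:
(l(53, 24) - 734)*(((949 - 1*(-1043)) - 999)/(-837 - 224) + 3172) = (53 - 734)*(((949 - 1*(-1043)) - 999)/(-837 - 224) + 3172) = -681*(((949 + 1043) - 999)/(-1061) + 3172) = -681*((1992 - 999)*(-1/1061) + 3172) = -681*(993*(-1/1061) + 3172) = -681*(-993/1061 + 3172) = -681*3364499/1061 = -2291223819/1061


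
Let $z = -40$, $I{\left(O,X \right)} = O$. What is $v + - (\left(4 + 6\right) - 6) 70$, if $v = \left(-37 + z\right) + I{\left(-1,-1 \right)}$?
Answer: $-358$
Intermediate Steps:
$v = -78$ ($v = \left(-37 - 40\right) - 1 = -77 - 1 = -78$)
$v + - (\left(4 + 6\right) - 6) 70 = -78 + - (\left(4 + 6\right) - 6) 70 = -78 + - (10 - 6) 70 = -78 + \left(-1\right) 4 \cdot 70 = -78 - 280 = -358$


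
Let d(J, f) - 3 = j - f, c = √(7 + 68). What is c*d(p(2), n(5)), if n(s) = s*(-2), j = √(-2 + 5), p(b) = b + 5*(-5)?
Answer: 15 + 65*√3 ≈ 127.58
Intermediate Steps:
c = 5*√3 (c = √75 = 5*√3 ≈ 8.6602)
p(b) = -25 + b (p(b) = b - 25 = -25 + b)
j = √3 ≈ 1.7320
n(s) = -2*s
d(J, f) = 3 + √3 - f (d(J, f) = 3 + (√3 - f) = 3 + √3 - f)
c*d(p(2), n(5)) = (5*√3)*(3 + √3 - (-2)*5) = (5*√3)*(3 + √3 - 1*(-10)) = (5*√3)*(3 + √3 + 10) = (5*√3)*(13 + √3) = 5*√3*(13 + √3)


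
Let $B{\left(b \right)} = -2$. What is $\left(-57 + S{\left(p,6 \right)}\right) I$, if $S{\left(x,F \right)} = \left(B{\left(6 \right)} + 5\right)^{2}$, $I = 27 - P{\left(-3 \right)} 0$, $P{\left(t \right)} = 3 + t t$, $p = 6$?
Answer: $-1296$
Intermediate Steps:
$P{\left(t \right)} = 3 + t^{2}$
$I = 27$ ($I = 27 - \left(3 + \left(-3\right)^{2}\right) 0 = 27 - \left(3 + 9\right) 0 = 27 - 12 \cdot 0 = 27 - 0 = 27 + 0 = 27$)
$S{\left(x,F \right)} = 9$ ($S{\left(x,F \right)} = \left(-2 + 5\right)^{2} = 3^{2} = 9$)
$\left(-57 + S{\left(p,6 \right)}\right) I = \left(-57 + 9\right) 27 = \left(-48\right) 27 = -1296$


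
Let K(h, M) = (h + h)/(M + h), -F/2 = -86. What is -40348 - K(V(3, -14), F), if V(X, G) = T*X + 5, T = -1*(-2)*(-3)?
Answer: -6415306/159 ≈ -40348.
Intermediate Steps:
F = 172 (F = -2*(-86) = 172)
T = -6 (T = 2*(-3) = -6)
V(X, G) = 5 - 6*X (V(X, G) = -6*X + 5 = 5 - 6*X)
K(h, M) = 2*h/(M + h) (K(h, M) = (2*h)/(M + h) = 2*h/(M + h))
-40348 - K(V(3, -14), F) = -40348 - 2*(5 - 6*3)/(172 + (5 - 6*3)) = -40348 - 2*(5 - 18)/(172 + (5 - 18)) = -40348 - 2*(-13)/(172 - 13) = -40348 - 2*(-13)/159 = -40348 - 1*(-26/159) = -40348 + 26/159 = -6415306/159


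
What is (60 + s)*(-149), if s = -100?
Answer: 5960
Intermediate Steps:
(60 + s)*(-149) = (60 - 100)*(-149) = -40*(-149) = 5960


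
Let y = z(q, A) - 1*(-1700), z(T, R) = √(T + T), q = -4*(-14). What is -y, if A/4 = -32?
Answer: -1700 - 4*√7 ≈ -1710.6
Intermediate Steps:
A = -128 (A = 4*(-32) = -128)
q = 56
z(T, R) = √2*√T (z(T, R) = √(2*T) = √2*√T)
y = 1700 + 4*√7 (y = √2*√56 - 1*(-1700) = √2*(2*√14) + 1700 = 4*√7 + 1700 = 1700 + 4*√7 ≈ 1710.6)
-y = -(1700 + 4*√7) = -1700 - 4*√7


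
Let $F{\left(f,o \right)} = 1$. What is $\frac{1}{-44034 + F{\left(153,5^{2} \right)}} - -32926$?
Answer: $\frac{1449830557}{44033} \approx 32926.0$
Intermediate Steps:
$\frac{1}{-44034 + F{\left(153,5^{2} \right)}} - -32926 = \frac{1}{-44034 + 1} - -32926 = \frac{1}{-44033} + 32926 = - \frac{1}{44033} + 32926 = \frac{1449830557}{44033}$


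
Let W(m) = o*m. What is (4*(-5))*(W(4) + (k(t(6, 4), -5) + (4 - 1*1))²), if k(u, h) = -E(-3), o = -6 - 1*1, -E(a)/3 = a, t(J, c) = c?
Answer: -160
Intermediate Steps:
E(a) = -3*a
o = -7 (o = -6 - 1 = -7)
W(m) = -7*m
k(u, h) = -9 (k(u, h) = -(-3)*(-3) = -1*9 = -9)
(4*(-5))*(W(4) + (k(t(6, 4), -5) + (4 - 1*1))²) = (4*(-5))*(-7*4 + (-9 + (4 - 1*1))²) = -20*(-28 + (-9 + (4 - 1))²) = -20*(-28 + (-9 + 3)²) = -20*(-28 + (-6)²) = -20*(-28 + 36) = -20*8 = -160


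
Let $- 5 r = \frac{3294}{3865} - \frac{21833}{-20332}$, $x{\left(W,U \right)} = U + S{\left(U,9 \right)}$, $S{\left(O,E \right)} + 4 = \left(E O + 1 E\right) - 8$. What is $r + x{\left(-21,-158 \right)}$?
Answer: $- \frac{622137227853}{392915900} \approx -1583.4$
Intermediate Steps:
$S{\left(O,E \right)} = -12 + E + E O$ ($S{\left(O,E \right)} = -4 - \left(8 - E - E O\right) = -4 + \left(-8 + E + E O\right) = -12 + E + E O$)
$x{\left(W,U \right)} = -3 + 10 U$ ($x{\left(W,U \right)} = U + \left(-12 + 9 + 9 U\right) = U + \left(-3 + 9 U\right) = -3 + 10 U$)
$r = - \frac{151358153}{392915900}$ ($r = - \frac{\frac{3294}{3865} - \frac{21833}{-20332}}{5} = - \frac{3294 \cdot \frac{1}{3865} - - \frac{21833}{20332}}{5} = - \frac{\frac{3294}{3865} + \frac{21833}{20332}}{5} = \left(- \frac{1}{5}\right) \frac{151358153}{78583180} = - \frac{151358153}{392915900} \approx -0.38522$)
$r + x{\left(-21,-158 \right)} = - \frac{151358153}{392915900} + \left(-3 + 10 \left(-158\right)\right) = - \frac{151358153}{392915900} - 1583 = - \frac{622137227853}{392915900}$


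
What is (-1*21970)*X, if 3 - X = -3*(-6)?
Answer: 329550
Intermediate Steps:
X = -15 (X = 3 - (-3)*(-6) = 3 - 1*18 = 3 - 18 = -15)
(-1*21970)*X = -1*21970*(-15) = -21970*(-15) = 329550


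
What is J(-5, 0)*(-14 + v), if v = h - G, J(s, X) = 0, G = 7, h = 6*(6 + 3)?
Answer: 0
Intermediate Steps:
h = 54 (h = 6*9 = 54)
v = 47 (v = 54 - 1*7 = 54 - 7 = 47)
J(-5, 0)*(-14 + v) = 0*(-14 + 47) = 0*33 = 0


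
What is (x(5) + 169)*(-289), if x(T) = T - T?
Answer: -48841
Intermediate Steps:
x(T) = 0
(x(5) + 169)*(-289) = (0 + 169)*(-289) = 169*(-289) = -48841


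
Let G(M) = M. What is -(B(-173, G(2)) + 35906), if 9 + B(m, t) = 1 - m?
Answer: -36071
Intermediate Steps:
B(m, t) = -8 - m (B(m, t) = -9 + (1 - m) = -8 - m)
-(B(-173, G(2)) + 35906) = -((-8 - 1*(-173)) + 35906) = -((-8 + 173) + 35906) = -(165 + 35906) = -1*36071 = -36071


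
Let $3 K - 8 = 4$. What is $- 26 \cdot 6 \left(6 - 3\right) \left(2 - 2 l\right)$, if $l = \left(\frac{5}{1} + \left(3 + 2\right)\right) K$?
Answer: $36504$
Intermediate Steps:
$K = 4$ ($K = \frac{8}{3} + \frac{1}{3} \cdot 4 = \frac{8}{3} + \frac{4}{3} = 4$)
$l = 40$ ($l = \left(\frac{5}{1} + \left(3 + 2\right)\right) 4 = \left(5 \cdot 1 + 5\right) 4 = \left(5 + 5\right) 4 = 10 \cdot 4 = 40$)
$- 26 \cdot 6 \left(6 - 3\right) \left(2 - 2 l\right) = - 26 \cdot 6 \left(6 - 3\right) \left(2 - 80\right) = - 26 \cdot 6 \cdot 3 \left(2 - 80\right) = \left(-26\right) 18 \left(-78\right) = \left(-468\right) \left(-78\right) = 36504$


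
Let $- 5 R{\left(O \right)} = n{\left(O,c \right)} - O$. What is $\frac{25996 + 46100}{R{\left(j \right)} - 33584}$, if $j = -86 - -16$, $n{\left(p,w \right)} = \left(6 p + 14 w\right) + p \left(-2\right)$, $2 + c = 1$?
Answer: $- \frac{22530}{10481} \approx -2.1496$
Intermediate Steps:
$c = -1$ ($c = -2 + 1 = -1$)
$n{\left(p,w \right)} = 4 p + 14 w$ ($n{\left(p,w \right)} = \left(6 p + 14 w\right) - 2 p = 4 p + 14 w$)
$j = -70$ ($j = -86 + 16 = -70$)
$R{\left(O \right)} = \frac{14}{5} - \frac{3 O}{5}$ ($R{\left(O \right)} = - \frac{\left(4 O + 14 \left(-1\right)\right) - O}{5} = - \frac{\left(4 O - 14\right) - O}{5} = - \frac{\left(-14 + 4 O\right) - O}{5} = - \frac{-14 + 3 O}{5} = \frac{14}{5} - \frac{3 O}{5}$)
$\frac{25996 + 46100}{R{\left(j \right)} - 33584} = \frac{25996 + 46100}{\left(\frac{14}{5} - -42\right) - 33584} = \frac{72096}{\left(\frac{14}{5} + 42\right) - 33584} = \frac{72096}{\frac{224}{5} - 33584} = \frac{72096}{- \frac{167696}{5}} = 72096 \left(- \frac{5}{167696}\right) = - \frac{22530}{10481}$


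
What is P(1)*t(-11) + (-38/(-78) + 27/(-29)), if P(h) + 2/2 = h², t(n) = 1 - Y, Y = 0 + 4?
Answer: -502/1131 ≈ -0.44385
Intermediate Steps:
Y = 4
t(n) = -3 (t(n) = 1 - 1*4 = 1 - 4 = -3)
P(h) = -1 + h²
P(1)*t(-11) + (-38/(-78) + 27/(-29)) = (-1 + 1²)*(-3) + (-38/(-78) + 27/(-29)) = (-1 + 1)*(-3) + (-38*(-1/78) + 27*(-1/29)) = 0*(-3) + (19/39 - 27/29) = 0 - 502/1131 = -502/1131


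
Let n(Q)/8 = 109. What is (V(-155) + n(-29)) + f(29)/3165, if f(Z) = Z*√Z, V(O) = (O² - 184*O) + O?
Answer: 53262 + 29*√29/3165 ≈ 53262.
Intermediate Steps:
n(Q) = 872 (n(Q) = 8*109 = 872)
V(O) = O² - 183*O
f(Z) = Z^(3/2)
(V(-155) + n(-29)) + f(29)/3165 = (-155*(-183 - 155) + 872) + 29^(3/2)/3165 = (-155*(-338) + 872) + (29*√29)*(1/3165) = (52390 + 872) + 29*√29/3165 = 53262 + 29*√29/3165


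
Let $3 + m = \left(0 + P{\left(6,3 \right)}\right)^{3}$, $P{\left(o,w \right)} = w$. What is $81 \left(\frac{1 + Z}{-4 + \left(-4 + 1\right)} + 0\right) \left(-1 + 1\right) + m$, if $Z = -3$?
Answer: $24$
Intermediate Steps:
$m = 24$ ($m = -3 + \left(0 + 3\right)^{3} = -3 + 3^{3} = -3 + 27 = 24$)
$81 \left(\frac{1 + Z}{-4 + \left(-4 + 1\right)} + 0\right) \left(-1 + 1\right) + m = 81 \left(\frac{1 - 3}{-4 + \left(-4 + 1\right)} + 0\right) \left(-1 + 1\right) + 24 = 81 \left(- \frac{2}{-4 - 3} + 0\right) 0 + 24 = 81 \left(- \frac{2}{-7} + 0\right) 0 + 24 = 81 \left(\left(-2\right) \left(- \frac{1}{7}\right) + 0\right) 0 + 24 = 81 \left(\frac{2}{7} + 0\right) 0 + 24 = 81 \cdot \frac{2}{7} \cdot 0 + 24 = 81 \cdot 0 + 24 = 0 + 24 = 24$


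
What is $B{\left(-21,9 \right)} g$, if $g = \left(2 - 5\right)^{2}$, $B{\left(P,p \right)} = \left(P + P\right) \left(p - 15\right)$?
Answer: $2268$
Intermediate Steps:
$B{\left(P,p \right)} = 2 P \left(-15 + p\right)$
$g = 9$ ($g = \left(-3\right)^{2} = 9$)
$B{\left(-21,9 \right)} g = 2 \left(-21\right) \left(-15 + 9\right) 9 = 2 \left(-21\right) \left(-6\right) 9 = 252 \cdot 9 = 2268$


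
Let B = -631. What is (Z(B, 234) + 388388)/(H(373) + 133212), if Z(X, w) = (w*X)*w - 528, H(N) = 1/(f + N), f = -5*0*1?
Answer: -12742864648/49688077 ≈ -256.46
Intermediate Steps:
f = 0 (f = 0*1 = 0)
H(N) = 1/N (H(N) = 1/(0 + N) = 1/N)
Z(X, w) = -528 + X*w**2 (Z(X, w) = (X*w)*w - 528 = X*w**2 - 528 = -528 + X*w**2)
(Z(B, 234) + 388388)/(H(373) + 133212) = ((-528 - 631*234**2) + 388388)/(1/373 + 133212) = ((-528 - 631*54756) + 388388)/(1/373 + 133212) = ((-528 - 34551036) + 388388)/(49688077/373) = (-34551564 + 388388)*(373/49688077) = -34163176*373/49688077 = -12742864648/49688077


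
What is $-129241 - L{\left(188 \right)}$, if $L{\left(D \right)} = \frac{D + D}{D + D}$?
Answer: $-129242$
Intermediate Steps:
$L{\left(D \right)} = 1$ ($L{\left(D \right)} = \frac{2 D}{2 D} = 2 D \frac{1}{2 D} = 1$)
$-129241 - L{\left(188 \right)} = -129241 - 1 = -129242$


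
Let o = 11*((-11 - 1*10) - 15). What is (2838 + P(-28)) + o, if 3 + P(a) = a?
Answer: 2411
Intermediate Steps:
P(a) = -3 + a
o = -396 (o = 11*((-11 - 10) - 15) = 11*(-21 - 15) = 11*(-36) = -396)
(2838 + P(-28)) + o = (2838 + (-3 - 28)) - 396 = (2838 - 31) - 396 = 2807 - 396 = 2411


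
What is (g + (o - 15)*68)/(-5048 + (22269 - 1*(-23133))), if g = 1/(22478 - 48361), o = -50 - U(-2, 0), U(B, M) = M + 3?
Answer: -119682993/1044482582 ≈ -0.11459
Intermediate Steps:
U(B, M) = 3 + M
o = -53 (o = -50 - (3 + 0) = -50 - 1*3 = -50 - 3 = -53)
g = -1/25883 (g = 1/(-25883) = -1/25883 ≈ -3.8635e-5)
(g + (o - 15)*68)/(-5048 + (22269 - 1*(-23133))) = (-1/25883 + (-53 - 15)*68)/(-5048 + (22269 - 1*(-23133))) = (-1/25883 - 68*68)/(-5048 + (22269 + 23133)) = (-1/25883 - 4624)/(-5048 + 45402) = -119682993/25883/40354 = -119682993/25883*1/40354 = -119682993/1044482582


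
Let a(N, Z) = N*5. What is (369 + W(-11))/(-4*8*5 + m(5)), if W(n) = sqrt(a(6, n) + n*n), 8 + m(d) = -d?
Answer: -369/173 - sqrt(151)/173 ≈ -2.2040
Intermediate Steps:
a(N, Z) = 5*N
m(d) = -8 - d
W(n) = sqrt(30 + n**2) (W(n) = sqrt(5*6 + n*n) = sqrt(30 + n**2))
(369 + W(-11))/(-4*8*5 + m(5)) = (369 + sqrt(30 + (-11)**2))/(-4*8*5 + (-8 - 1*5)) = (369 + sqrt(30 + 121))/(-32*5 + (-8 - 5)) = (369 + sqrt(151))/(-160 - 13) = (369 + sqrt(151))/(-173) = (369 + sqrt(151))*(-1/173) = -369/173 - sqrt(151)/173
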